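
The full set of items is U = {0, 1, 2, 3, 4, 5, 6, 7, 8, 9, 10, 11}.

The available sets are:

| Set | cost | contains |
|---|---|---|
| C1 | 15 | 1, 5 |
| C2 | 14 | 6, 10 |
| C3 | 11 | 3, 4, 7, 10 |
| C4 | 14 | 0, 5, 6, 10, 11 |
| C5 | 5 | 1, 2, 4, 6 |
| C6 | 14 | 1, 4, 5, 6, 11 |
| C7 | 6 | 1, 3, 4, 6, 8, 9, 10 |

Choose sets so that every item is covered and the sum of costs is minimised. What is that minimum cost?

36

C3, C4, C5, C7 together cover every item (C3 ∪ C4 ∪ C5 ∪ C7 = {0, 1, 2, 3, 4, 5, 6, 7, 8, 9, 10, 11}); total cost 11 + 14 + 5 + 6 = 36.
No covering selection has total cost below 36.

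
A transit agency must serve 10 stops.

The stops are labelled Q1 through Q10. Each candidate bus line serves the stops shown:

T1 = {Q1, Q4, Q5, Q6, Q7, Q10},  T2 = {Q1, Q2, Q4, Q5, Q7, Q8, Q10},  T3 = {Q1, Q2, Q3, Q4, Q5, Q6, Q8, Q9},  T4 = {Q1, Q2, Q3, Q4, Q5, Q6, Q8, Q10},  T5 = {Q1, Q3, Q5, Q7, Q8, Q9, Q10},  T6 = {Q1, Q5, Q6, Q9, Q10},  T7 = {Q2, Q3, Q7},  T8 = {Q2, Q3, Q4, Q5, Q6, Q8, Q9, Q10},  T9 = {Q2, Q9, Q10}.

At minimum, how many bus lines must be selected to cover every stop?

T1 and T3 together: T1 ∪ T3 = {Q1, Q2, Q3, Q4, Q5, Q6, Q7, Q8, Q9, Q10} — every stop is covered.
No single bus line has all 10 stops (the largest, T3, has 8), so 2 is optimal.

2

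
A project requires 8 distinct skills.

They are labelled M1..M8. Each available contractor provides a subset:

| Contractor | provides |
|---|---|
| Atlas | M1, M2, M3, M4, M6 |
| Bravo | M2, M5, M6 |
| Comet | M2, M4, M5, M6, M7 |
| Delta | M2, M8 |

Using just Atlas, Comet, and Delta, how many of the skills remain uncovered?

0

Union of Atlas, Comet, Delta = {M1, M2, M3, M4, M5, M6, M7, M8} — that's every skill, so 0 are uncovered.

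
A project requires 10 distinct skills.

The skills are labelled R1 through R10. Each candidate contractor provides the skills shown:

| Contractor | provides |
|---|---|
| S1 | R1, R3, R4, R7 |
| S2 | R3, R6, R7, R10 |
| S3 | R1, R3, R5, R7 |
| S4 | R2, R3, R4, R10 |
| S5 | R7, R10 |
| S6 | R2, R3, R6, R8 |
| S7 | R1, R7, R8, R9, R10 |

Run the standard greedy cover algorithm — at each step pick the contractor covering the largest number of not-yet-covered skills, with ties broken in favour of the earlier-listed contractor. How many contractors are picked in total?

Greedy: pick S7 (covers 5 new) → pick S4 (covers 3 new) → pick S2 (covers 1 new) → pick S3 (covers 1 new). Total picks: 4.

4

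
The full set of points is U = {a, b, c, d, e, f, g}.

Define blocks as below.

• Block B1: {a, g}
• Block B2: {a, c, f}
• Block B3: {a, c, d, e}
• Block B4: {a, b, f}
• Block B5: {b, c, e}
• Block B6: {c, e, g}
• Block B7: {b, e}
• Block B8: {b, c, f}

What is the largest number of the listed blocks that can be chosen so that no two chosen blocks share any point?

B2, B7 are pairwise disjoint (B2={a,c,f}; B7={b,e}).
Every remaining block overlaps one of these, and no 3 of the listed blocks are pairwise disjoint, so 2 is the maximum.

2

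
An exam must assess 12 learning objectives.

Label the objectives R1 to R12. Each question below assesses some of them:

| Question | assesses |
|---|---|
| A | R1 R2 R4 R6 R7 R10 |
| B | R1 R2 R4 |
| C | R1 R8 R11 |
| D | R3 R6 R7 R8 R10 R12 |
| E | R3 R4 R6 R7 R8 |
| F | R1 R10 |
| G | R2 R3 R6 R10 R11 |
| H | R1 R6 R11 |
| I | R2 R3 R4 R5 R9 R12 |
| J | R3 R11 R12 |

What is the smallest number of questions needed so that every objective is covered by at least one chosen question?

3

Take {C, D, I}. Their union is {R1, R2, R3, R4, R5, R6, R7, R8, R9, R10, R11, R12}, which is all 12 objectives.
Only I contains R5, so I is forced; the remaining 6 objectives need at least 2 more questions (each remaining question adds at most 4) — so at least 3 questions are needed, and 3 is optimal.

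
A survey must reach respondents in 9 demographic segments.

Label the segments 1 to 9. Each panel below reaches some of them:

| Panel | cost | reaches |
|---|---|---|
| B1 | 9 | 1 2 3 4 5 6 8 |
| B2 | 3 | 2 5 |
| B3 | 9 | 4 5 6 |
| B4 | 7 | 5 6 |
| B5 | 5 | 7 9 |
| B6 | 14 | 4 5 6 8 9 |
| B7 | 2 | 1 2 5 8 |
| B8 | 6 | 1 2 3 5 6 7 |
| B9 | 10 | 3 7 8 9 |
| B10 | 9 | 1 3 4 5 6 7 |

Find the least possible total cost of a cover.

B1, B5 together cover every segment (B1 ∪ B5 = {1, 2, 3, 4, 5, 6, 7, 8, 9}); total cost 9 + 5 = 14.
The greedy pick B7, B8, B5, B1 costs 22; no covering selection beats 14.

14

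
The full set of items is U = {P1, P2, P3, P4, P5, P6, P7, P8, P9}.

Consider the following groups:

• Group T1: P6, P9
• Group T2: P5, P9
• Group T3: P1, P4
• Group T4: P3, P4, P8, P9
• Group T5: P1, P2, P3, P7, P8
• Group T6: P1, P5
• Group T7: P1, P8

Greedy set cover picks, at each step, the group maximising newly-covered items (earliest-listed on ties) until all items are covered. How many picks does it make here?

Greedy: pick T5 (covers 5 new) → pick T1 (covers 2 new) → pick T2 (covers 1 new) → pick T3 (covers 1 new). Total picks: 4.

4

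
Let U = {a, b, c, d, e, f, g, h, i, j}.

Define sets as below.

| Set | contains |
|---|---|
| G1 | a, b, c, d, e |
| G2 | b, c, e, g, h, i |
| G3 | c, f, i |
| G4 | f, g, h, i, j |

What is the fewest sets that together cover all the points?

2

Take {G1, G4}. Their union is {a, b, c, d, e, f, g, h, i, j}, which is all 10 points.
No single set has all 10 points (the largest, G2, has 6), so 2 is optimal.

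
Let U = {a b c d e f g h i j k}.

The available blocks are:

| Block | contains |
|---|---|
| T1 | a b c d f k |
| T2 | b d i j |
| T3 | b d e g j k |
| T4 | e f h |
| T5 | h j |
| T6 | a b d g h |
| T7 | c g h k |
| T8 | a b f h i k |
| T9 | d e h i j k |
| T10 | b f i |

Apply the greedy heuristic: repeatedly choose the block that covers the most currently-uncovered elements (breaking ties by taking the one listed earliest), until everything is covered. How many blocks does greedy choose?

3

Greedy: pick T1 (covers 6 new) → pick T9 (covers 4 new) → pick T3 (covers 1 new). Total picks: 3.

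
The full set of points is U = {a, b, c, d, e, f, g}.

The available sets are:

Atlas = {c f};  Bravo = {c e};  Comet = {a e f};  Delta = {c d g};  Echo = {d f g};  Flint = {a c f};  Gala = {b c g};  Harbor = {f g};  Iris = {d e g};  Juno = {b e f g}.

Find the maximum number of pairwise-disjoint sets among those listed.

2

Bravo, Echo are pairwise disjoint (Bravo={c,e}; Echo={d,f,g}).
Every remaining set overlaps one of these, and no 3 of the listed sets are pairwise disjoint, so 2 is the maximum.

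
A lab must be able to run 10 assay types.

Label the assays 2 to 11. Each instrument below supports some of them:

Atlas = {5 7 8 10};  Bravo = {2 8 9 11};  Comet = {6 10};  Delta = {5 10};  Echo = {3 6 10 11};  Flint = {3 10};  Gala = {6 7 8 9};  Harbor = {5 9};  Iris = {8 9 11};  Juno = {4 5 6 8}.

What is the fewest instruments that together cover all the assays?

Bravo and Echo and Gala and Juno together: Bravo ∪ Echo ∪ Gala ∪ Juno = {2, 3, 4, 5, 6, 7, 8, 9, 10, 11} — every assay is covered.
No 3 of the 10 instruments cover everything (all 120 combinations miss at least one assay), so 4 is optimal.

4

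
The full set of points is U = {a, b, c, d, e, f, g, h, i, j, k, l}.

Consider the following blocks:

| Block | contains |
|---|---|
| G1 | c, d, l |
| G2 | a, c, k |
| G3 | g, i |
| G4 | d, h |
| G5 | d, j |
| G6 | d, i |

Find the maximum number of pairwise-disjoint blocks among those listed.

3

G2, G3, G5 are pairwise disjoint (G2={a,c,k}; G3={g,i}; G5={d,j}).
Every remaining block overlaps one of these, and no 4 of the listed blocks are pairwise disjoint, so 3 is the maximum.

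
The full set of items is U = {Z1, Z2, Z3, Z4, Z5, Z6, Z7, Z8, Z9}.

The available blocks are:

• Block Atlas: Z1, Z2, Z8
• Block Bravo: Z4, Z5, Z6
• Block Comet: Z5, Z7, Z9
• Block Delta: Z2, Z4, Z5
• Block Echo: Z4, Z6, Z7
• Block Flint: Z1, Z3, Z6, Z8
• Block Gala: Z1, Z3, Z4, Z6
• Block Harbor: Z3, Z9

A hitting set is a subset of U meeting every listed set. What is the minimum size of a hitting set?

The 3 items {Z2, Z6, Z9} hit every block.
The blocks Atlas, Echo, Harbor are pairwise disjoint, so any hitting set needs a separate item for each — at least 3. Hence 3 is optimal.

3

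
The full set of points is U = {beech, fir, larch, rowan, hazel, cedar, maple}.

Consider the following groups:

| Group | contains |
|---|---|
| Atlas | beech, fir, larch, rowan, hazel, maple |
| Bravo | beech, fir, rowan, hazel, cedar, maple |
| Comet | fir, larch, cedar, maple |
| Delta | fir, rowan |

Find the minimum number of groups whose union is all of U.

Atlas and Comet cover everything between them: the union {beech, fir, larch, rowan, hazel, cedar, maple} is all of U.
No single group has all 7 points (the largest, Atlas, has 6), so 2 is optimal.

2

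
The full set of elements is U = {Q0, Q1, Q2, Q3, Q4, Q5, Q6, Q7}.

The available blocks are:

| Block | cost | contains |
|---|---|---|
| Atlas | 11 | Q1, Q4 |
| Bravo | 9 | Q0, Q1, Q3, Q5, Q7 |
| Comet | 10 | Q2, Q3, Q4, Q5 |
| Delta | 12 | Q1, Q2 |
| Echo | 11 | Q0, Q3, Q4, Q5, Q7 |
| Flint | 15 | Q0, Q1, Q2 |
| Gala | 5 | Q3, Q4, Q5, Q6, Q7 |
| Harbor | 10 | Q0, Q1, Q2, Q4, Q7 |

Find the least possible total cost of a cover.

Gala, Harbor together cover every element (Gala ∪ Harbor = {Q0, Q1, Q2, Q3, Q4, Q5, Q6, Q7}); total cost 5 + 10 = 15.
No covering selection has total cost below 15.

15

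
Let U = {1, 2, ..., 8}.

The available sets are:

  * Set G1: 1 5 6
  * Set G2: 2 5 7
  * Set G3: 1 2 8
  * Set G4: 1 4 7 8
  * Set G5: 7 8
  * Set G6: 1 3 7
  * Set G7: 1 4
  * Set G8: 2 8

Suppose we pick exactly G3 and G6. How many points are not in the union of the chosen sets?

3

Union of G3, G6 = {1, 2, 3, 7, 8}.
Not covered: 4, 5, 6 — 3 points.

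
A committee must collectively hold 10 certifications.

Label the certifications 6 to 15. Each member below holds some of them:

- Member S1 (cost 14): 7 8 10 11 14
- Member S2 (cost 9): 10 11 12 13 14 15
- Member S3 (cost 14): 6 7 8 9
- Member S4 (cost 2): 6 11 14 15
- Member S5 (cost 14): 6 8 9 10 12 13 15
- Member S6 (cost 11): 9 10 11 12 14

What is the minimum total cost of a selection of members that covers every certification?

S2, S3 together cover every certification (S2 ∪ S3 = {6, 7, 8, 9, 10, 11, 12, 13, 14, 15}); total cost 9 + 14 = 23.
The greedy pick S4, S5, S1 costs 30; no covering selection beats 23.

23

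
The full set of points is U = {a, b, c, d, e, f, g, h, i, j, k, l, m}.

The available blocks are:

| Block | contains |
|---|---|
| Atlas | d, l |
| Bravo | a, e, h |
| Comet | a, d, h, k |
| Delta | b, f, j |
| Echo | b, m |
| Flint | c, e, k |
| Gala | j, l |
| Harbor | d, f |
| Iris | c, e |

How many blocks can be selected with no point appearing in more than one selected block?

Bravo, Echo, Gala, Harbor are pairwise disjoint (Bravo={a,e,h}; Echo={b,m}; Gala={j,l}; Harbor={d,f}).
Every remaining block overlaps one of these, and no 5 of the listed blocks are pairwise disjoint, so 4 is the maximum.

4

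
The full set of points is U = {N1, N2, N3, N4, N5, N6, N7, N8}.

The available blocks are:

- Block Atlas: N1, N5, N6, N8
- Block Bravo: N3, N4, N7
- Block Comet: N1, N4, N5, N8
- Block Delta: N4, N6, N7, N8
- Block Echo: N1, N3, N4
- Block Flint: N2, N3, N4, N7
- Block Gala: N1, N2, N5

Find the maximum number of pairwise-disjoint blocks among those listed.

Atlas, Bravo are pairwise disjoint (Atlas={N1,N5,N6,N8}; Bravo={N3,N4,N7}).
Every remaining block overlaps one of these, and no 3 of the listed blocks are pairwise disjoint, so 2 is the maximum.

2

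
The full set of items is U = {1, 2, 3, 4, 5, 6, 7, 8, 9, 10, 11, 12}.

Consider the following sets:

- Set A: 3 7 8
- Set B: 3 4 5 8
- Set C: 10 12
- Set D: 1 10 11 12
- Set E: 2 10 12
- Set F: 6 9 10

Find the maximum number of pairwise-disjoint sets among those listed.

2

B, F are pairwise disjoint (B={3,4,5,8}; F={6,9,10}).
Every remaining set overlaps one of these, and no 3 of the listed sets are pairwise disjoint, so 2 is the maximum.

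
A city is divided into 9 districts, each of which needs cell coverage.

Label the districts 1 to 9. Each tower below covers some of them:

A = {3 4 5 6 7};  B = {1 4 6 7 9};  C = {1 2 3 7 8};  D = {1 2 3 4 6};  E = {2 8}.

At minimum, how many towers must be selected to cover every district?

3

A and B and E together: A ∪ B ∪ E = {1, 2, 3, 4, 5, 6, 7, 8, 9} — every district is covered.
Only A contains 5, so A is forced; the remaining 4 districts need at least 2 more towers (each remaining tower adds at most 3) — so at least 3 towers are needed, and 3 is optimal.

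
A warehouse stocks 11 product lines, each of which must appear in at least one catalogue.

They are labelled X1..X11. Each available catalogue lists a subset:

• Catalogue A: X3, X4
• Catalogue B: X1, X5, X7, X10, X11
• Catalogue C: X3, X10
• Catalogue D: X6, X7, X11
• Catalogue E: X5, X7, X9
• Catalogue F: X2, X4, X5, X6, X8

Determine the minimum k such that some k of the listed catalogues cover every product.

Take {A, B, E, F}. Their union is {X1, X2, X3, X4, X5, X6, X7, X8, X9, X10, X11}, which is all 11 products.
No 3 of the 6 catalogues cover everything (all 20 combinations miss at least one product), so 4 is optimal.

4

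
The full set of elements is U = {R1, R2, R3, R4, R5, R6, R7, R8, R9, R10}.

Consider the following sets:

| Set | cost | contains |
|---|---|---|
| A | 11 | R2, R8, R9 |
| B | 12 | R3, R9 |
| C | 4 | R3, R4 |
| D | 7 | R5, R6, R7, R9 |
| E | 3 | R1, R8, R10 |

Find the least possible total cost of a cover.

25

A, C, D, E together cover every element (A ∪ C ∪ D ∪ E = {R1, R2, R3, R4, R5, R6, R7, R8, R9, R10}); total cost 11 + 4 + 7 + 3 = 25.
No covering selection has total cost below 25.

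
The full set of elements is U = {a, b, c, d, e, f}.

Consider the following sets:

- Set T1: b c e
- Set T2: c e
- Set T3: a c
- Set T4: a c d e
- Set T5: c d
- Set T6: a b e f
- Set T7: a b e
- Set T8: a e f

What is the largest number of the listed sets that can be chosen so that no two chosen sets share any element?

T5, T7 are pairwise disjoint (T5={c,d}; T7={a,b,e}).
Every remaining set overlaps one of these, and no 3 of the listed sets are pairwise disjoint, so 2 is the maximum.

2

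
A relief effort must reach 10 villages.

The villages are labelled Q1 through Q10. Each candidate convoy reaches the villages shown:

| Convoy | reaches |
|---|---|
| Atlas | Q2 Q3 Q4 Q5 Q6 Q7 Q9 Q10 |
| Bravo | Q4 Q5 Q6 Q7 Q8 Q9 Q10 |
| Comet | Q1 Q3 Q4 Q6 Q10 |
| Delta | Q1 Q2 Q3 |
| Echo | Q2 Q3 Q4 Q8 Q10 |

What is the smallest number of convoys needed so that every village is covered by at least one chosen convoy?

Take {Bravo, Delta}. Their union is {Q1, Q2, Q3, Q4, Q5, Q6, Q7, Q8, Q9, Q10}, which is all 10 villages.
No single convoy has all 10 villages (the largest, Atlas, has 8), so 2 is optimal.

2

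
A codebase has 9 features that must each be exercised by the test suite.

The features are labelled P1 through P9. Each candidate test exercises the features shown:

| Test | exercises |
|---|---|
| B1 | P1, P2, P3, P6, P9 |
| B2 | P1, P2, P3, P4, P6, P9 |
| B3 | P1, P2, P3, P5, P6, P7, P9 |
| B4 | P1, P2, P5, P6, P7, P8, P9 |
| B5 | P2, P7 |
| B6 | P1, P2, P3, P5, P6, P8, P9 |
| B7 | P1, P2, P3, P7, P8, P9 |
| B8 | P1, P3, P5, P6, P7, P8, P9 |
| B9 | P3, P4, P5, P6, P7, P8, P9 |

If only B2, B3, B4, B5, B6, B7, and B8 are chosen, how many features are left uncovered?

Union of B2, B3, B4, B5, B6, B7, B8 = {P1, P2, P3, P4, P5, P6, P7, P8, P9} — that's every feature, so 0 are uncovered.

0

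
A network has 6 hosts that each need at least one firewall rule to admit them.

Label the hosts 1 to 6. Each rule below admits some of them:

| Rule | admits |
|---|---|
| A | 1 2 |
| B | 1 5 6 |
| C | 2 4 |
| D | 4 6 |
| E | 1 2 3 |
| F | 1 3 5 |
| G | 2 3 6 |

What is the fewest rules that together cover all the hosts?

Take {C, D, F}. Their union is {1, 2, 3, 4, 5, 6}, which is all 6 hosts.
No 2 of the 7 rules cover everything (all 21 combinations miss at least one host), so 3 is optimal.

3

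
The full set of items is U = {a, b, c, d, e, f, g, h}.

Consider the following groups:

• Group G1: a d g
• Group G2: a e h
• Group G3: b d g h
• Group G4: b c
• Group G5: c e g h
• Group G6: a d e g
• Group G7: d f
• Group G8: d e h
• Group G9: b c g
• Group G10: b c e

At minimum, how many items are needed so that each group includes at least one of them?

T = {a, c, d} meets every group (each contains at least one member of T), and |T| = 3.
The groups G2, G7, G9 are pairwise disjoint, so any hitting set needs a separate item for each — at least 3. Hence 3 is optimal.

3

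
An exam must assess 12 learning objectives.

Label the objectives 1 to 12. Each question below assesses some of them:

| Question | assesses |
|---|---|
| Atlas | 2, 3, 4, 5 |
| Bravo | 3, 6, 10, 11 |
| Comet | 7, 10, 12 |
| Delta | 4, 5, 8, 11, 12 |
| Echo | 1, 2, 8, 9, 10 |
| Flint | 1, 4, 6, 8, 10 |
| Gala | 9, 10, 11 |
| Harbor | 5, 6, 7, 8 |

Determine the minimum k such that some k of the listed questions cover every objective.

Take {Atlas, Delta, Echo, Harbor}. Their union is {1, 2, 3, 4, 5, 6, 7, 8, 9, 10, 11, 12}, which is all 12 objectives.
No 3 of the 8 questions cover everything (all 56 combinations miss at least one objective), so 4 is optimal.

4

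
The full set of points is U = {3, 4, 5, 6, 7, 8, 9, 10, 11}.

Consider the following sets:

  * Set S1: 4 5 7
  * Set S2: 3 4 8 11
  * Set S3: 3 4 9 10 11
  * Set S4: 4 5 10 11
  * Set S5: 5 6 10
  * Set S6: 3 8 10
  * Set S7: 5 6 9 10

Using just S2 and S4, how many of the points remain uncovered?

Union of S2, S4 = {3, 4, 5, 8, 10, 11}.
Not covered: 6, 7, 9 — 3 points.

3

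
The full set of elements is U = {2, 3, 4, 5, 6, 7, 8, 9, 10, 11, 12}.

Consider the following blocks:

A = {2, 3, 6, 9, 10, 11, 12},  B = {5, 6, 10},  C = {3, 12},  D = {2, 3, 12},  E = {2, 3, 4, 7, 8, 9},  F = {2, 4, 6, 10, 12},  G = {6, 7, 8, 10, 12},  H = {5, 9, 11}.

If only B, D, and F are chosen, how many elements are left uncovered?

Union of B, D, F = {2, 3, 4, 5, 6, 10, 12}.
Not covered: 7, 8, 9, 11 — 4 elements.

4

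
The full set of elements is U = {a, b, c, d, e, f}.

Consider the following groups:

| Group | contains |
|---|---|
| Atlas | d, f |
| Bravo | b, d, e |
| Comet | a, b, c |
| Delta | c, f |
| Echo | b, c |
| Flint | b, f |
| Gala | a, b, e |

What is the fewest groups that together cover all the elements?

3

Bravo, Comet, and Delta cover everything between them: the union {a, b, c, d, e, f} is all of U.
No 2 of the 7 groups cover everything (all 21 combinations miss at least one element), so 3 is optimal.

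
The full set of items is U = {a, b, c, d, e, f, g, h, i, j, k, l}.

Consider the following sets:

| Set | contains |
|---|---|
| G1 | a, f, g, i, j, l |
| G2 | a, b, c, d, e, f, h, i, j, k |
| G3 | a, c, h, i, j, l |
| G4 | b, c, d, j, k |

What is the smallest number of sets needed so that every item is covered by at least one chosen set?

G1 and G2 together: G1 ∪ G2 = {a, b, c, d, e, f, g, h, i, j, k, l} — every item is covered.
No single set has all 12 items (the largest, G2, has 10), so 2 is optimal.

2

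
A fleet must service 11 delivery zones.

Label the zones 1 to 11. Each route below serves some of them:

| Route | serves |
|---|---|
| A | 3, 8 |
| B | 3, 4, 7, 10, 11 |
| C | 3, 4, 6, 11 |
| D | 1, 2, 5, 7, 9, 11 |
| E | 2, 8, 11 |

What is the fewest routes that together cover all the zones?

4

A and B and C and D together: A ∪ B ∪ C ∪ D = {1, 2, 3, 4, 5, 6, 7, 8, 9, 10, 11} — every zone is covered.
No 3 of the 5 routes cover everything (all 10 combinations miss at least one zone), so 4 is optimal.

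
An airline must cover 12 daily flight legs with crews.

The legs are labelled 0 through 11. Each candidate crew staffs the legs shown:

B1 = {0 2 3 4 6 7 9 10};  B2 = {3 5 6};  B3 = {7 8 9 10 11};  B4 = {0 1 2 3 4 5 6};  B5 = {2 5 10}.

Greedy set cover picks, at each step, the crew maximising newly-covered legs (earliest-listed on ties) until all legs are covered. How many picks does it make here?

Greedy: pick B1 (covers 8 new) → pick B3 (covers 2 new) → pick B4 (covers 2 new). Total picks: 3.
(The true minimum cover uses only 2 crews, so greedy is not optimal here.)

3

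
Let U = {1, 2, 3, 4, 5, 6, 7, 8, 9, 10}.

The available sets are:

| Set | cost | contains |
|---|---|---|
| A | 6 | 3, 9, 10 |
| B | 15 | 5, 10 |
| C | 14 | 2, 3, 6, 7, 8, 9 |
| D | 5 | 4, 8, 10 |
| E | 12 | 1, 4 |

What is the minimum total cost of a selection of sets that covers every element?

B, C, E together cover every element (B ∪ C ∪ E = {1, 2, 3, 4, 5, 6, 7, 8, 9, 10}); total cost 15 + 14 + 12 = 41.
The greedy pick D, C, E, B costs 46; no covering selection beats 41.

41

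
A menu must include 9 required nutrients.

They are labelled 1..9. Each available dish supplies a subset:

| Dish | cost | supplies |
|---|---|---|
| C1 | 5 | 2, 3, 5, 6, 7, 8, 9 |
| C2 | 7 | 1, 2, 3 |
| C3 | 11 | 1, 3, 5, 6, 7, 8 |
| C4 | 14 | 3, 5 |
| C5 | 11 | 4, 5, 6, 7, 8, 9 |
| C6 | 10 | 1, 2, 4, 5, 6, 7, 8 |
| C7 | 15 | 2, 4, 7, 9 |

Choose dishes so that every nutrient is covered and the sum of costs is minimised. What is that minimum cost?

C1, C6 together cover every nutrient (C1 ∪ C6 = {1, 2, 3, 4, 5, 6, 7, 8, 9}); total cost 5 + 10 = 15.
No covering selection has total cost below 15.

15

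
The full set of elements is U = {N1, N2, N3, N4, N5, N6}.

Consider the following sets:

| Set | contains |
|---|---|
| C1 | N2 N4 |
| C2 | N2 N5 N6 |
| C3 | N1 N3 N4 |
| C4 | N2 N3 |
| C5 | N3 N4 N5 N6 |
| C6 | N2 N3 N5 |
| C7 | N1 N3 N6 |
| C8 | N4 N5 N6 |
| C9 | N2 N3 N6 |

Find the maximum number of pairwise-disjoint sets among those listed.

2

C4, C8 are pairwise disjoint (C4={N2,N3}; C8={N4,N5,N6}).
Every remaining set overlaps one of these, and no 3 of the listed sets are pairwise disjoint, so 2 is the maximum.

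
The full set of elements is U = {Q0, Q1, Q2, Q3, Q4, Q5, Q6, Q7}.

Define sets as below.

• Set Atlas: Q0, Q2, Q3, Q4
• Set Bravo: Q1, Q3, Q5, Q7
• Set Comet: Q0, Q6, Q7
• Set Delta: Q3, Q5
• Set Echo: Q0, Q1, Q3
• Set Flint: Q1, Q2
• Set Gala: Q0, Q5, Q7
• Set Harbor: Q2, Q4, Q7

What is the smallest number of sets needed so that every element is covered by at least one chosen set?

Take {Bravo, Comet, Harbor}. Their union is {Q0, Q1, Q2, Q3, Q4, Q5, Q6, Q7}, which is all 8 elements.
Only Comet contains Q6, so Comet is forced; the remaining 5 elements need at least 2 more sets (each remaining set adds at most 3) — so at least 3 sets are needed, and 3 is optimal.

3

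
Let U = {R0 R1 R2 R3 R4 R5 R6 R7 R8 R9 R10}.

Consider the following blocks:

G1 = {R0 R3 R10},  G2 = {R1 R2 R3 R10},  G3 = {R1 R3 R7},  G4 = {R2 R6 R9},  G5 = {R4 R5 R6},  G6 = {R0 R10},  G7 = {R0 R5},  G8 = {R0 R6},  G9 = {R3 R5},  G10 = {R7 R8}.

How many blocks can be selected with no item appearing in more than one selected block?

G4, G6, G9, G10 are pairwise disjoint (G4={R2,R6,R9}; G6={R0,R10}; G9={R3,R5}; G10={R7,R8}).
Every remaining block overlaps one of these, and no 5 of the listed blocks are pairwise disjoint, so 4 is the maximum.

4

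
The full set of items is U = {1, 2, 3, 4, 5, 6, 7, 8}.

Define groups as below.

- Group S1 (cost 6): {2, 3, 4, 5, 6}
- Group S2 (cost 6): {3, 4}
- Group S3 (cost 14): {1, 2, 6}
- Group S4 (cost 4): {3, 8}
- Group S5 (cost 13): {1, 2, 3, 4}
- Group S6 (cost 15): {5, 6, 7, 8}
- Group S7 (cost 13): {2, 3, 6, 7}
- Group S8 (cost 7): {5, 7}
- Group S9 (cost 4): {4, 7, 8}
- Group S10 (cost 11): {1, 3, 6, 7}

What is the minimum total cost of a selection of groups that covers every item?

S1, S4, S10 together cover every item (S1 ∪ S4 ∪ S10 = {1, 2, 3, 4, 5, 6, 7, 8}); total cost 6 + 4 + 11 = 21.
No covering selection has total cost below 21.

21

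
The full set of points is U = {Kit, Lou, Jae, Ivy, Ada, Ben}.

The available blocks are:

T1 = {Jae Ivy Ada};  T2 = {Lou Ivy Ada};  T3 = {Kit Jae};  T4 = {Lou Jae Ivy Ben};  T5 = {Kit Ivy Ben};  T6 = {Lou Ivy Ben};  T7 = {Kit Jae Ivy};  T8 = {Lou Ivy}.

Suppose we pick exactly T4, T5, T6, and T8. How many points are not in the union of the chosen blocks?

1

Union of T4, T5, T6, T8 = {Kit, Lou, Jae, Ivy, Ben}.
Not covered: Ada — 1 point.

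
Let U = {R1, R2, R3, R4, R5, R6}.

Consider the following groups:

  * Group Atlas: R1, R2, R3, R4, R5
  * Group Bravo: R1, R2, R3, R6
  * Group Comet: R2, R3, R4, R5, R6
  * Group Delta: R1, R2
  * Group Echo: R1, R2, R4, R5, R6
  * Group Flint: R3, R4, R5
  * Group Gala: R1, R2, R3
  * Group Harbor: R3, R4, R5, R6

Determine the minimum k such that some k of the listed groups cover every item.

Take {Comet, Gala}. Their union is {R1, R2, R3, R4, R5, R6}, which is all 6 items.
No single group has all 6 items (the largest, Atlas, has 5), so 2 is optimal.

2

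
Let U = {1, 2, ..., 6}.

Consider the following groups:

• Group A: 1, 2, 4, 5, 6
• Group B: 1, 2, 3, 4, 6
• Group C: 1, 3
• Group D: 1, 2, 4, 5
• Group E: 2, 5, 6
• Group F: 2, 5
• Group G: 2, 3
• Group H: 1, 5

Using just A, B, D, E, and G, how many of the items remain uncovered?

Union of A, B, D, E, G = {1, 2, 3, 4, 5, 6} — that's every item, so 0 are uncovered.

0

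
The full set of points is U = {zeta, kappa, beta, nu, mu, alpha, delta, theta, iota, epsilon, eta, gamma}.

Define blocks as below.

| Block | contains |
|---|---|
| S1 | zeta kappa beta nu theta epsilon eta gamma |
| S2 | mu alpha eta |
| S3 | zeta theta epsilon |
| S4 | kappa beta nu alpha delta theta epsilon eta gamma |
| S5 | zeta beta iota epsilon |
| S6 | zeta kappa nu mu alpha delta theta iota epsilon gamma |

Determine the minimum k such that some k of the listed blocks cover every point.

2

S4 and S6 together: S4 ∪ S6 = {zeta, kappa, beta, nu, mu, alpha, delta, theta, iota, epsilon, eta, gamma} — every point is covered.
No single block has all 12 points (the largest, S6, has 10), so 2 is optimal.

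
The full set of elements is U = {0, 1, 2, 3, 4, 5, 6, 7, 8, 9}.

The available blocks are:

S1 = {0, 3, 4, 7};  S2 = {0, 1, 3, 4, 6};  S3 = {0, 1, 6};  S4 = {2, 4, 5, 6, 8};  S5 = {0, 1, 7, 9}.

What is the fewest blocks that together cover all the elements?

S1 and S4 and S5 together: S1 ∪ S4 ∪ S5 = {0, 1, 2, 3, 4, 5, 6, 7, 8, 9} — every element is covered.
Only S4 contains 2, so S4 is forced; the remaining 5 elements need at least 2 more blocks (each remaining block adds at most 4) — so at least 3 blocks are needed, and 3 is optimal.

3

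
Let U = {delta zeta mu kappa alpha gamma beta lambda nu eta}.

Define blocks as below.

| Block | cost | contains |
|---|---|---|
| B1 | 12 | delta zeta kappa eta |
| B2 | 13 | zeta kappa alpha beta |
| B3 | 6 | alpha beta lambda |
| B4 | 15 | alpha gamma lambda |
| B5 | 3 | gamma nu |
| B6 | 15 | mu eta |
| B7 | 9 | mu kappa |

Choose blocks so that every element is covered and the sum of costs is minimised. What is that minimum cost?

30

B1, B3, B5, B7 together cover every element (B1 ∪ B3 ∪ B5 ∪ B7 = {delta, zeta, mu, kappa, alpha, gamma, beta, lambda, nu, eta}); total cost 12 + 6 + 3 + 9 = 30.
No covering selection has total cost below 30.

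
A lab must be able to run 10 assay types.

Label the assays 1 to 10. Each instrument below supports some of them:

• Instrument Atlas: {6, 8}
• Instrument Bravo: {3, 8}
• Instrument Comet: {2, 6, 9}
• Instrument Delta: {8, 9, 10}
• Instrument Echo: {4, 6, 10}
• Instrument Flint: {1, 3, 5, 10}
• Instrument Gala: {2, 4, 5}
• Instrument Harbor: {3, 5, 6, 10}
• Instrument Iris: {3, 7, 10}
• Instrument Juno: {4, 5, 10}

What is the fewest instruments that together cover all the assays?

Comet and Delta and Flint and Gala and Iris together: Comet ∪ Delta ∪ Flint ∪ Gala ∪ Iris = {1, 2, 3, 4, 5, 6, 7, 8, 9, 10} — every assay is covered.
No 4 of the 10 instruments cover everything (all 210 combinations miss at least one assay), so 5 is optimal.

5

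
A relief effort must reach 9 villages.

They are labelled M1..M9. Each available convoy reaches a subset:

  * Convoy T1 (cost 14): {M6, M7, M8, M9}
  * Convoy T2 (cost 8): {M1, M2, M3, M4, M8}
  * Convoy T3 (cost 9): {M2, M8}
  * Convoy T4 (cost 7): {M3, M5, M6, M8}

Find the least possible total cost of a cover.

29

T1, T2, T4 together cover every village (T1 ∪ T2 ∪ T4 = {M1, M2, M3, M4, M5, M6, M7, M8, M9}); total cost 14 + 8 + 7 = 29.
No covering selection has total cost below 29.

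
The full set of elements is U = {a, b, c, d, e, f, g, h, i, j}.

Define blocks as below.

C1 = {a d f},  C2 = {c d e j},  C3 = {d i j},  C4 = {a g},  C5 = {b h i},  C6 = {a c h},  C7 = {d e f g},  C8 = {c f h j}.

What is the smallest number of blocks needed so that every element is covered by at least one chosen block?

4

C3, C5, C6, and C7 cover everything between them: the union {a, b, c, d, e, f, g, h, i, j} is all of U.
No 3 of the 8 blocks cover everything (all 56 combinations miss at least one element), so 4 is optimal.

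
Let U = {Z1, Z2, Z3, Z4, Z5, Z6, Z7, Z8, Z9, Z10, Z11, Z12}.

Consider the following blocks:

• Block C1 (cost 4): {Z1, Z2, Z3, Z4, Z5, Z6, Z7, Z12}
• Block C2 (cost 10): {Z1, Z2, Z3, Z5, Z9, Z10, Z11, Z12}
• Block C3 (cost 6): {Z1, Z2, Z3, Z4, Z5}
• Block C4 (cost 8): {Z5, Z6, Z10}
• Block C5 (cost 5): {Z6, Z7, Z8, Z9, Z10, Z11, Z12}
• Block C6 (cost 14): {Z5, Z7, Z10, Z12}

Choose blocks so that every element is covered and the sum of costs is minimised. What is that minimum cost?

9

C1, C5 together cover every element (C1 ∪ C5 = {Z1, Z2, Z3, Z4, Z5, Z6, Z7, Z8, Z9, Z10, Z11, Z12}); total cost 4 + 5 = 9.
No covering selection has total cost below 9.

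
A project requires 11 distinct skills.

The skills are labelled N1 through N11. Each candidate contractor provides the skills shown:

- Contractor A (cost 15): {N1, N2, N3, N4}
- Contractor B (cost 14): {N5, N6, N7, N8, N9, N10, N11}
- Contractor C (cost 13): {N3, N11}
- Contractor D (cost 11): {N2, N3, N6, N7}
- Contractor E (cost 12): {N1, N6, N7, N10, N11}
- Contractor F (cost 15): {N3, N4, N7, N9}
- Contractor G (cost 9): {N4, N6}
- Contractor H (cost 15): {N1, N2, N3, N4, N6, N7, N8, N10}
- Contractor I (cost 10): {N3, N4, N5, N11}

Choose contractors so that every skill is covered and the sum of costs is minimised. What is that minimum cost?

29

B, H together cover every skill (B ∪ H = {N1, N2, N3, N4, N5, N6, N7, N8, N9, N10, N11}); total cost 14 + 15 = 29.
No covering selection has total cost below 29.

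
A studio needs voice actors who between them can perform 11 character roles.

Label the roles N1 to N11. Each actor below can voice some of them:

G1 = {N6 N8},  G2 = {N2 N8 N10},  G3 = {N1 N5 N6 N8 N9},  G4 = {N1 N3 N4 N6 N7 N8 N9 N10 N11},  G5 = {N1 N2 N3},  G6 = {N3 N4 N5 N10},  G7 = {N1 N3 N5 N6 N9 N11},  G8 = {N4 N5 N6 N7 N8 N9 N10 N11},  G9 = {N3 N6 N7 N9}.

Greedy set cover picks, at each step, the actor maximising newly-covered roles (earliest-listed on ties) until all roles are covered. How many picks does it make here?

3

Greedy: pick G4 (covers 9 new) → pick G2 (covers 1 new) → pick G3 (covers 1 new). Total picks: 3.
(The true minimum cover uses only 2 actors, so greedy is not optimal here.)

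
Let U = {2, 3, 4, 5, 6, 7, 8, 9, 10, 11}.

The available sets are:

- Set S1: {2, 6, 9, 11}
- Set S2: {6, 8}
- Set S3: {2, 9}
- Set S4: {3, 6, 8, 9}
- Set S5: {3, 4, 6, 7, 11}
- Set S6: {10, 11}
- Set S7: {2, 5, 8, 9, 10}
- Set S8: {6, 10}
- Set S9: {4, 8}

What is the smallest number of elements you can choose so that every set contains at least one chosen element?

Take H = {4, 6, 9, 11}. Each listed set contains at least one of these, so H is a hitting set of size 4.
No choice of 3 elements meets every set, so 4 is the minimum.

4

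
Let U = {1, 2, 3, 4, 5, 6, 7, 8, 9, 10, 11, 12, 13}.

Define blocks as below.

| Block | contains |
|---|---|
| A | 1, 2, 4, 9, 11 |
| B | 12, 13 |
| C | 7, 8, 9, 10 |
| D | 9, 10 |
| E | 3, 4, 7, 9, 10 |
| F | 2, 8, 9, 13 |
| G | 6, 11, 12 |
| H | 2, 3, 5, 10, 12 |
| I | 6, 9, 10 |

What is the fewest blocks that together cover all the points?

Take {A, C, F, G, H}. Their union is {1, 2, 3, 4, 5, 6, 7, 8, 9, 10, 11, 12, 13}, which is all 13 points.
No 4 of the 9 blocks cover everything (all 126 combinations miss at least one point), so 5 is optimal.

5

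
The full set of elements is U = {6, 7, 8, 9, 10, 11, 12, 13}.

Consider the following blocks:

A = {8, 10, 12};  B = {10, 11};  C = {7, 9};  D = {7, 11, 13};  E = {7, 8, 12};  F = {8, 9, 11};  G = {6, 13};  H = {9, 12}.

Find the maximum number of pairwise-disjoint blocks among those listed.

3

B, E, G are pairwise disjoint (B={10,11}; E={7,8,12}; G={6,13}).
Every remaining block overlaps one of these, and no 4 of the listed blocks are pairwise disjoint, so 3 is the maximum.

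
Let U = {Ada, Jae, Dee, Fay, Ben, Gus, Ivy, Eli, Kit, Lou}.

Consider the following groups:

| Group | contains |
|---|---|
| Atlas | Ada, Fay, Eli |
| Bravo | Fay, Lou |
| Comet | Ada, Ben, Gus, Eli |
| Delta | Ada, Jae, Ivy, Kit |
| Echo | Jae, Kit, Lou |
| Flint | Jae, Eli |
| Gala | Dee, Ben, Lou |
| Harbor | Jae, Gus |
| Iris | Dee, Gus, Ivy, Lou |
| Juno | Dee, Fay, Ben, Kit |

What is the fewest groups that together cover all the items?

Take {Atlas, Flint, Iris, Juno}. Their union is {Ada, Jae, Dee, Fay, Ben, Gus, Ivy, Eli, Kit, Lou}, which is all 10 items.
No 3 of the 10 groups cover everything (all 120 combinations miss at least one item), so 4 is optimal.

4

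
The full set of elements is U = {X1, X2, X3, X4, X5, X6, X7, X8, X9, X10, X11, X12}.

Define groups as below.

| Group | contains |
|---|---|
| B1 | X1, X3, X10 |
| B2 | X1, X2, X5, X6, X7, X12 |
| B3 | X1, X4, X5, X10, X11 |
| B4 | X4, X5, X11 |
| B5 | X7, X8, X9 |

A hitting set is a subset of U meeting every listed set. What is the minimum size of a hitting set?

Take H = {X1, X4, X7}. Each listed group contains at least one of these, so H is a hitting set of size 3.
The groups B1, B4, B5 are pairwise disjoint, so any hitting set needs a separate element for each — at least 3. Hence 3 is optimal.

3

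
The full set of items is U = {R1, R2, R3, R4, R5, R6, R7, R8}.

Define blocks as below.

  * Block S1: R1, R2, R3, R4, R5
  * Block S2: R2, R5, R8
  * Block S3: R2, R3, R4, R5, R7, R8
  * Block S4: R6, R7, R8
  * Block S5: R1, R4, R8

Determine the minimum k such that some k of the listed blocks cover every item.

Take {S1, S4}. Their union is {R1, R2, R3, R4, R5, R6, R7, R8}, which is all 8 items.
No single block has all 8 items (the largest, S3, has 6), so 2 is optimal.

2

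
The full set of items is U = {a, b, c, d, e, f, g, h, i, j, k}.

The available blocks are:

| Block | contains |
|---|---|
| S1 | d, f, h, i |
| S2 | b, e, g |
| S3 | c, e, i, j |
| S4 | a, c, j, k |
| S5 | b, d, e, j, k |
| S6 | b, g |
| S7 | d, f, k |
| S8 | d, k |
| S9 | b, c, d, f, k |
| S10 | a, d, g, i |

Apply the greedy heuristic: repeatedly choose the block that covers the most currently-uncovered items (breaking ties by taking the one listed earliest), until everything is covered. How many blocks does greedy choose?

Greedy: pick S5 (covers 5 new) → pick S1 (covers 3 new) → pick S4 (covers 2 new) → pick S2 (covers 1 new). Total picks: 4.
(The true minimum cover uses only 3 blocks, so greedy is not optimal here.)

4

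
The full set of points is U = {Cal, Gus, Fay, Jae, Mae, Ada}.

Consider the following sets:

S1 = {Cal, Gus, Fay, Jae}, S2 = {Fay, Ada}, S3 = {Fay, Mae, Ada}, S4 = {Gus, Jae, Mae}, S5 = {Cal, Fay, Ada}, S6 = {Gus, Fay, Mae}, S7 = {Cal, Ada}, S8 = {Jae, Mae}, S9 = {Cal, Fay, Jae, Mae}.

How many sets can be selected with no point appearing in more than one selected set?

2

S2, S4 are pairwise disjoint (S2={Fay,Ada}; S4={Gus,Jae,Mae}).
Every remaining set overlaps one of these, and no 3 of the listed sets are pairwise disjoint, so 2 is the maximum.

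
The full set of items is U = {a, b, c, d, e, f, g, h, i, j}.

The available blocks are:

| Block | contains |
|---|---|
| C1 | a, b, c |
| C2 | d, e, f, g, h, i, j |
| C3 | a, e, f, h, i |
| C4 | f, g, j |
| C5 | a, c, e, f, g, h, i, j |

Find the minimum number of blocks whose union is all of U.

C1 and C2 cover everything between them: the union {a, b, c, d, e, f, g, h, i, j} is all of U.
No single block has all 10 items (the largest, C5, has 8), so 2 is optimal.

2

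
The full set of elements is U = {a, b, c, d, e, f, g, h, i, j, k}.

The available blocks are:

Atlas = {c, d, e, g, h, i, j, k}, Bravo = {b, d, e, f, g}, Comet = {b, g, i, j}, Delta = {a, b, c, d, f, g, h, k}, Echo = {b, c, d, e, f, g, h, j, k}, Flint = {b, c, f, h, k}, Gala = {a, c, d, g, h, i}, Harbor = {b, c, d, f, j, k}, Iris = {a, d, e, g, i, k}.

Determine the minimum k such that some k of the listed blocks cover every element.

2

Take {Echo, Gala}. Their union is {a, b, c, d, e, f, g, h, i, j, k}, which is all 11 elements.
No single block has all 11 elements (the largest, Echo, has 9), so 2 is optimal.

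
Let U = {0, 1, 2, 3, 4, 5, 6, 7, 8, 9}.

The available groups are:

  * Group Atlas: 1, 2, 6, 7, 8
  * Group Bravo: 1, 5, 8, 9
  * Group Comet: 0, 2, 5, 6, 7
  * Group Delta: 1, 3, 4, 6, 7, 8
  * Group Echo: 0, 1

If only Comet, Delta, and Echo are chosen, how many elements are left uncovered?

1

Union of Comet, Delta, Echo = {0, 1, 2, 3, 4, 5, 6, 7, 8}.
Not covered: 9 — 1 element.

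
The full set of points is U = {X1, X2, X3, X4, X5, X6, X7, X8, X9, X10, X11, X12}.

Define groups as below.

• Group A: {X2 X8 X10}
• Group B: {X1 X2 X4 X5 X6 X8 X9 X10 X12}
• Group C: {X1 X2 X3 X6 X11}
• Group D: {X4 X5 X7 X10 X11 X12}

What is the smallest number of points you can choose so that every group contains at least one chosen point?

2

H = {X2, X4} meets every group (each contains at least one member of H), and |H| = 2.
No single point lies in every group, so at least 2 are needed and 2 is optimal.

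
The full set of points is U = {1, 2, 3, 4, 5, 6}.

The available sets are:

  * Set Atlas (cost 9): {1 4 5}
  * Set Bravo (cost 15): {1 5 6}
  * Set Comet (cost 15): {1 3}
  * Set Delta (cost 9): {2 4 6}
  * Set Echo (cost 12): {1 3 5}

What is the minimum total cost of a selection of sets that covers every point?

21

Delta, Echo together cover every point (Delta ∪ Echo = {1, 2, 3, 4, 5, 6}); total cost 9 + 12 = 21.
The greedy pick Atlas, Delta, Echo costs 30; no covering selection beats 21.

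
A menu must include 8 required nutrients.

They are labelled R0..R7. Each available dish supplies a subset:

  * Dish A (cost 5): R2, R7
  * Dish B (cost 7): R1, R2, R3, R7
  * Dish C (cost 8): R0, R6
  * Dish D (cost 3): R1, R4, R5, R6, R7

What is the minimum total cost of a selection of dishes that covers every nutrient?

B, C, D together cover every nutrient (B ∪ C ∪ D = {R0, R1, R2, R3, R4, R5, R6, R7}); total cost 7 + 8 + 3 = 18.
No covering selection has total cost below 18.

18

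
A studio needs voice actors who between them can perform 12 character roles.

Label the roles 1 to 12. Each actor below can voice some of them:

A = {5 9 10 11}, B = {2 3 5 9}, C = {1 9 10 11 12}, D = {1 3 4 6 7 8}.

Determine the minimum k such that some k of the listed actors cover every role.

3

Take {B, C, D}. Their union is {1, 2, 3, 4, 5, 6, 7, 8, 9, 10, 11, 12}, which is all 12 roles.
Only B contains 2, so B is forced; the remaining 8 roles need at least 2 more actors (each remaining actor adds at most 5) — so at least 3 actors are needed, and 3 is optimal.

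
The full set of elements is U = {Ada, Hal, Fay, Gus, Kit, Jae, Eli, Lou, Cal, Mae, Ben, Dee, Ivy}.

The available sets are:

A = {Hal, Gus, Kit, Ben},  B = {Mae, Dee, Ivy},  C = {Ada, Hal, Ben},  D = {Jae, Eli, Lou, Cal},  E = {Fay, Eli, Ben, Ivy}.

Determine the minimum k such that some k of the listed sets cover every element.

5

Take {A, B, C, D, E}. Their union is {Ada, Hal, Fay, Gus, Kit, Jae, Eli, Lou, Cal, Mae, Ben, Dee, Ivy}, which is all 13 elements.
No 4 of the 5 sets cover everything (all 5 combinations miss at least one element), so 5 is optimal.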